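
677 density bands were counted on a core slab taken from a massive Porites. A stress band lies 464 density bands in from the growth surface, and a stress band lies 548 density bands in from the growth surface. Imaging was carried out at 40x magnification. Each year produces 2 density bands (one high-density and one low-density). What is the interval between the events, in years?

42 years

Separation: 548 − 464 = 84 density bands.
With 2 density bands per year, 84 / 2 = 42 years.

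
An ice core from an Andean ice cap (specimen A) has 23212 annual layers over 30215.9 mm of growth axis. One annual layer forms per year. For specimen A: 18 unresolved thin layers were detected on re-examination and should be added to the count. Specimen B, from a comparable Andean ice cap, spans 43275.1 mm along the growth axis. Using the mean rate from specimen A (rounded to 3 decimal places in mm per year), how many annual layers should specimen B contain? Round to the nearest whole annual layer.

33263 annual layers

Specimen A: correcting the raw count gives 23212 + 18 = 23230 true annual layers.
A: Mean rate = 30215.9 mm / 23230 years ≈ 1.301 mm per year.
B spans 43275.1 / 1.301 = 33262.95 years ≈ 33263 annual layers.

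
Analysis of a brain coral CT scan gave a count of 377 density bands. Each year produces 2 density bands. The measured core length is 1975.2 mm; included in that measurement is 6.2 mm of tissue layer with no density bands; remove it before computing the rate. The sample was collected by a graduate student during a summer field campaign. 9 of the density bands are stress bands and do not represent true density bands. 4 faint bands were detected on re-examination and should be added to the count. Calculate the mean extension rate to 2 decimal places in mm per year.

Adjusted count: 377 − 9 + 4 = 372 density bands.
Dividing by 2 density bands per year: 372 / 2 = 186 years.
Removing the 6.2 mm offcut leaves 1975.2 − 6.2 = 1969.0 mm.
Extension rate ≈ 1969.0 / 186 = 10.59 mm per year.

10.59 mm per year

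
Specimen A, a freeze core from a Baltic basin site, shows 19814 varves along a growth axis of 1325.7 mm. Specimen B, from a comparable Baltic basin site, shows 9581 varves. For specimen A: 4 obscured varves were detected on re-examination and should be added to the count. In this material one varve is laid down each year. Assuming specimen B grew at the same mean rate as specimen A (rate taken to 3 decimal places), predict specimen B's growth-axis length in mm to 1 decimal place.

Specimen A: adjusted count: 19814 + 4 = 19818 varves.
A: Extension rate ≈ 1325.7 / 19818 = 0.067 mm per year.
For B, 0.067 mm/year × 9581 years = 641.9 mm.

641.9 mm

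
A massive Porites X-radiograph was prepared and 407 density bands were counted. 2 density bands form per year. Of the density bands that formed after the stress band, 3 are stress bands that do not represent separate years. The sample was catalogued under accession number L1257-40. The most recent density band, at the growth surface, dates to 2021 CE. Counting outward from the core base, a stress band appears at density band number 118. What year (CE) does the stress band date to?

Between density band 118 and the growth surface there are 407 − 118 = 289 density bands.
Removing the 3 false density bands leaves 289 − 3 = 286 true density bands beyond the stress band.
With 2 density bands per year, 286 / 2 = 143 years.
The density band at the growth surface is 2021 CE, so the stress band dates to 2021 − 143 = 1878 CE.

1878 CE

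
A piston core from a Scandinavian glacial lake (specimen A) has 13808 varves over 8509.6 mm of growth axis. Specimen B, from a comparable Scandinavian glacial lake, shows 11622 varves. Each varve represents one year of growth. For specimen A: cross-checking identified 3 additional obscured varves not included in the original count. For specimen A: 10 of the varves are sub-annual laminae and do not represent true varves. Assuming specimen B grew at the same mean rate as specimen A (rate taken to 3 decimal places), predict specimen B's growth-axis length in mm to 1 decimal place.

7170.8 mm

Specimen A: after corrections the count is 13808 − 10 + 3 = 13801 varves.
A: Mean rate = 8509.6 mm / 13801 years ≈ 0.617 mm/yr.
Length of B = 0.617 × 11622 = 7170.8 mm.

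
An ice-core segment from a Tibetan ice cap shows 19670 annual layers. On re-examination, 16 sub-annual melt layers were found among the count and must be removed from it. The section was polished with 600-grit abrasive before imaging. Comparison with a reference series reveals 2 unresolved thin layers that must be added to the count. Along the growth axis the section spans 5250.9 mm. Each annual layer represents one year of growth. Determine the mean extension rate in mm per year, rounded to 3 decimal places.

0.267 mm per year

Adjusted count: 19670 − 16 + 2 = 19656 annual layers.
Mean rate = 5250.9 mm / 19656 years ≈ 0.267 mm per year.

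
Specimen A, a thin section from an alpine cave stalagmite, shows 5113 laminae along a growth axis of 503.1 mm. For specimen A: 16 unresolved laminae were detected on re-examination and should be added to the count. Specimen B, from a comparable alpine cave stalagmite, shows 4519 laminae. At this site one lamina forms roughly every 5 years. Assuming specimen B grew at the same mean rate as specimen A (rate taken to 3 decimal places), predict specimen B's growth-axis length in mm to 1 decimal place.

451.9 mm

Specimen A: true lamina count = 5113 + 16 = 5129.
Specimen A: at 5 years per lamina, 5129 × 5 = 25645 years.
A: Mean rate = 503.1 mm / 25645 years ≈ 0.020 mm/year.
Specimen B: at 5 years per lamina, 4519 × 5 = 22595 years. For B, 0.020 mm/year × 22595 years = 451.9 mm.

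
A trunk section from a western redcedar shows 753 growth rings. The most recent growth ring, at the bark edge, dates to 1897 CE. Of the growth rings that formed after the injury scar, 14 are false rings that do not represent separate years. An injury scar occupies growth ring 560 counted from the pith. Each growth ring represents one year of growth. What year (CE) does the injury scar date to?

1718 CE

The injury scar sits at growth ring 560 from the pith, so 753 − 560 = 193 growth rings formed after it.
Removing the 14 false growth rings leaves 193 − 14 = 179 true growth rings beyond the injury scar.
The growth ring at the bark edge is 1897 CE, so the injury scar dates to 1897 − 179 = 1718 CE.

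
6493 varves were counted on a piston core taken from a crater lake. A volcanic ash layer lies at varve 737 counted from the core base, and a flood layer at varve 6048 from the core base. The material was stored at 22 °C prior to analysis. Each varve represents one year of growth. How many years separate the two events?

5311 years

Separation: 6048 − 737 = 5311 varves.
One varve per year makes the interval 5311 years.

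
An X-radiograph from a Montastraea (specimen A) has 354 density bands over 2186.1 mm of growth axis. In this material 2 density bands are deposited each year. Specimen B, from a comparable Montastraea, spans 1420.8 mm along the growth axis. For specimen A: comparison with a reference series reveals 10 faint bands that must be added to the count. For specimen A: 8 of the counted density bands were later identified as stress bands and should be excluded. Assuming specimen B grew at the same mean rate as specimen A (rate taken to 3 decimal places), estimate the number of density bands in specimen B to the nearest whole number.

Specimen A: correcting the raw count gives 354 − 8 + 10 = 356 true density bands.
Specimen A: with 2 density bands per year, 356 / 2 = 178 years.
A: Extension rate ≈ 2186.1 / 178 = 12.281 mm per year.
B spans 1420.8 / 12.281 = 115.69 years; at 2 density bands per year that is 115.69 × 2 ≈ 231 density bands.

231 density bands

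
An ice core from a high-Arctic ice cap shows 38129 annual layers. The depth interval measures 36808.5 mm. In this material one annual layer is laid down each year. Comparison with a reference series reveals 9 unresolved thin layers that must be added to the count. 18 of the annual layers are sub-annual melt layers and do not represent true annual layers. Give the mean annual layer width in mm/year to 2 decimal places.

0.97 mm/year

True annual layer count = 38129 − 18 + 9 = 38120.
Mean rate = 36808.5 mm / 38120 years ≈ 0.97 mm/year.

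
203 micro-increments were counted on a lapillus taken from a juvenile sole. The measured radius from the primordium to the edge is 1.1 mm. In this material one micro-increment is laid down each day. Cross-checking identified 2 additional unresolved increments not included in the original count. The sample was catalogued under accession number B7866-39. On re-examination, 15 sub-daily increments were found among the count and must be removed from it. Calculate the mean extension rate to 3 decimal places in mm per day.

Adjusted count: 203 − 15 + 2 = 190 micro-increments.
1.1 mm over 190 days gives 1.1 / 190 ≈ 0.006 mm per day.

0.006 mm per day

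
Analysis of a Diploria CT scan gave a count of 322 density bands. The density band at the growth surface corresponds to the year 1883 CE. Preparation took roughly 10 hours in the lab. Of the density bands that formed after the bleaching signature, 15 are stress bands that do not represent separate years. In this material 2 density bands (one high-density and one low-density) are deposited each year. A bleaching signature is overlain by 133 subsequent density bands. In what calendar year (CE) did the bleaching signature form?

133 density bands post-date the bleaching signature.
Removing the 15 false density bands leaves 133 − 15 = 118 true density bands beyond the bleaching signature.
With 2 density bands per year, 118 / 2 = 59 years.
1883 − 59 = 1824 CE.

1824 CE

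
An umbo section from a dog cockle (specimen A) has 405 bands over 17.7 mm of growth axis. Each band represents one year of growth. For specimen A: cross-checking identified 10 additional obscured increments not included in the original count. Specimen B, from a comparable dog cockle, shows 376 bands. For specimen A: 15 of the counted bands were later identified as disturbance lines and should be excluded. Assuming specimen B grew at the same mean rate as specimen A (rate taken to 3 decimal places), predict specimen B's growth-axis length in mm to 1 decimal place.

16.5 mm

Specimen A: adjusted count: 405 − 15 + 10 = 400 bands.
A: 17.7 mm over 400 years gives 17.7 / 400 ≈ 0.044 mm per year.
Length of B = 0.044 × 376 = 16.5 mm.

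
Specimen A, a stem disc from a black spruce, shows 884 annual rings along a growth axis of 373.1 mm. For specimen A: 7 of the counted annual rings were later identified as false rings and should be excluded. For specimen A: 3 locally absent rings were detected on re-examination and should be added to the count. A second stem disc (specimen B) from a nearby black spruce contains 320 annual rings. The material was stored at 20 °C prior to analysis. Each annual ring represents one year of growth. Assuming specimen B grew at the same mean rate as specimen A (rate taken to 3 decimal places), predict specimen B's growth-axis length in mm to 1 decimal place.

Specimen A: correcting the raw count gives 884 − 7 + 3 = 880 true annual rings.
A: Mean rate = 373.1 mm / 880 years ≈ 0.424 mm per year.
Length of B = 0.424 × 320 = 135.7 mm.

135.7 mm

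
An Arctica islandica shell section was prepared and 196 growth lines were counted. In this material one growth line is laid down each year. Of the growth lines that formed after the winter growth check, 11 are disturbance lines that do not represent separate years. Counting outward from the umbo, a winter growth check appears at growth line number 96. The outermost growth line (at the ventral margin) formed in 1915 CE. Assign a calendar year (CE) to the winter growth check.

1826 CE

Between growth line 96 and the ventral margin there are 196 − 96 = 100 growth lines.
Excluding 11 false growth lines: 100 − 11 = 89.
Counting back 89 years from 1915 CE places the winter growth check in 1915 − 89 = 1826 CE.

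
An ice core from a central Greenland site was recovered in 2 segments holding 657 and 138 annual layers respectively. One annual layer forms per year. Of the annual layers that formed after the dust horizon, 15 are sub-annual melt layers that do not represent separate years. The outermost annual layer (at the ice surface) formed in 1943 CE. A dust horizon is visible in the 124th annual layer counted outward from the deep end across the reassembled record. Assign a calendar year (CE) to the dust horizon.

1287 CE

Total annual layers = 657 + 138 = 795.
795 − 124 = 671 annual layers lie beyond the dust horizon toward the ice surface.
671 − 15 false = 656 true annual layers after the dust horizon.
Counting back 656 years from 1943 CE places the dust horizon in 1943 − 656 = 1287 CE.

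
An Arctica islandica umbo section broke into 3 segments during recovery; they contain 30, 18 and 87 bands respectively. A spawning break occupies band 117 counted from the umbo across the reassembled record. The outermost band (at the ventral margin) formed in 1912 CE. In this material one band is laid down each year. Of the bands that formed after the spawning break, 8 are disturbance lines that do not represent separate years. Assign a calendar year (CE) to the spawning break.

1902 CE

Total bands = 30 + 18 + 87 = 135.
Between band 117 and the ventral margin there are 135 − 117 = 18 bands.
18 − 8 false = 10 true bands after the spawning break.
1912 − 10 = 1902 CE.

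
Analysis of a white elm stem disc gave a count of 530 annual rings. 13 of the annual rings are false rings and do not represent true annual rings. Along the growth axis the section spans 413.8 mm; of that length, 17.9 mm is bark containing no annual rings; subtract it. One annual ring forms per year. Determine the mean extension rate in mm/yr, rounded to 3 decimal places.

0.766 mm/yr

True annual ring count = 530 − 13 = 517.
Net length = 413.8 − 17.9 = 395.9 mm.
395.9 mm over 517 years gives 395.9 / 517 ≈ 0.766 mm/yr.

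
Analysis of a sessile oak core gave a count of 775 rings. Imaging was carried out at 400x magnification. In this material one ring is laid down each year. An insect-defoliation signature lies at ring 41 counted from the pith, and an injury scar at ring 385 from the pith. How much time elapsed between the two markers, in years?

344 years

385 − 41 = 344 rings lie between the two events.
That is 344 years at one ring per year.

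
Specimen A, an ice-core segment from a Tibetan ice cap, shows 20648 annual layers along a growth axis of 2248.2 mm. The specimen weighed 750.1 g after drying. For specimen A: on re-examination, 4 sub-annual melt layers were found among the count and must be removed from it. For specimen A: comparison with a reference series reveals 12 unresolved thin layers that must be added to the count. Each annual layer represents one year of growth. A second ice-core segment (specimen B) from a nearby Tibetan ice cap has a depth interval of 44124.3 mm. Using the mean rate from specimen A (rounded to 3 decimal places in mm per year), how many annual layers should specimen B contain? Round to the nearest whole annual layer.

Specimen A: correcting the raw count gives 20648 − 4 + 12 = 20656 true annual layers.
A: 2248.2 mm over 20656 years gives 2248.2 / 20656 ≈ 0.109 mm/year.
Specimen B: 44124.3 mm / 0.109 mm per year = 404810.09 years ≈ 404810 annual layers.

404810 annual layers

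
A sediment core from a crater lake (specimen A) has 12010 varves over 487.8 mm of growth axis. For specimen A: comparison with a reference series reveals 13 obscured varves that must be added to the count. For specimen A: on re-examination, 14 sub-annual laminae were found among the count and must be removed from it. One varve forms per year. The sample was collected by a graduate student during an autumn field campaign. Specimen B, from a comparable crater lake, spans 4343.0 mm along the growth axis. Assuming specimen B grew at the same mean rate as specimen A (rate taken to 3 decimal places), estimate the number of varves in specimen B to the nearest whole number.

105927 varves

Specimen A: true varve count = 12010 − 14 + 13 = 12009.
A: 487.8 mm over 12009 years gives 487.8 / 12009 ≈ 0.041 mm/year.
B spans 4343.0 / 0.041 = 105926.83 years ≈ 105927 varves.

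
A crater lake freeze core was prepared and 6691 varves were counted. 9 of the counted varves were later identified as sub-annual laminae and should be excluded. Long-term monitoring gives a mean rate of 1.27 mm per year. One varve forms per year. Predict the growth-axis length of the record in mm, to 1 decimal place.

8486.1 mm

Adjusted count: 6691 − 9 = 6682 varves.
Predicted length = 1.27 mm/year × 6682 years = 8486.1 mm.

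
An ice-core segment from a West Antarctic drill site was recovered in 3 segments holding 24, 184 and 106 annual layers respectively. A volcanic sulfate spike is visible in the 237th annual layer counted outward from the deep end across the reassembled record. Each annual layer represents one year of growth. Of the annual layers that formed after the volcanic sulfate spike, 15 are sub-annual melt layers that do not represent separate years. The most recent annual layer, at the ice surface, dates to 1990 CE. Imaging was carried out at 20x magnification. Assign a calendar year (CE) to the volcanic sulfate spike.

Total annual layers = 24 + 184 + 106 = 314.
314 − 237 = 77 annual layers lie beyond the volcanic sulfate spike toward the ice surface.
Removing the 15 false annual layers leaves 77 − 15 = 62 true annual layers beyond the volcanic sulfate spike.
Counting back 62 years from 1990 CE places the volcanic sulfate spike in 1990 − 62 = 1928 CE.

1928 CE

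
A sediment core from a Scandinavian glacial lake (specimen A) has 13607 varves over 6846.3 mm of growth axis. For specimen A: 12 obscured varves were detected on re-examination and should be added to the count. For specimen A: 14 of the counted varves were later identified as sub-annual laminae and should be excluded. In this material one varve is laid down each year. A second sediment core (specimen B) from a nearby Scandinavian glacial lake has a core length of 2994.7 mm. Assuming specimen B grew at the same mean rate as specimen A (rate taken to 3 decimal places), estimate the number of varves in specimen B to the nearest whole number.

Specimen A: correcting the raw count gives 13607 − 14 + 12 = 13605 true varves.
A: Extension rate ≈ 6846.3 / 13605 = 0.503 mm per year.
For B, 2994.7 / 0.503 = 5953.68 years ≈ 5954 varves.

5954 varves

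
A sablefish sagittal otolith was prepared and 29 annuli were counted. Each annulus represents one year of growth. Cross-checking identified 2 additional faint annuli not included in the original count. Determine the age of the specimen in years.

After corrections the count is 29 + 2 = 31 annuli.
One annulus per year makes the duration 31 years.

31 yr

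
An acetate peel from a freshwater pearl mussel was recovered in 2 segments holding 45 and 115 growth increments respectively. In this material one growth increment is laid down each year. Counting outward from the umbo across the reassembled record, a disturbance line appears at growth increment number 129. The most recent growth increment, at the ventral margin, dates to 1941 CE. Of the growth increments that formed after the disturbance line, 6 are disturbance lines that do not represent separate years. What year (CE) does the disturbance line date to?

1916 CE

Total growth increments = 45 + 115 = 160.
Between growth increment 129 and the ventral margin there are 160 − 129 = 31 growth increments.
Excluding 6 false growth increments: 31 − 6 = 25.
1941 − 25 = 1916 CE.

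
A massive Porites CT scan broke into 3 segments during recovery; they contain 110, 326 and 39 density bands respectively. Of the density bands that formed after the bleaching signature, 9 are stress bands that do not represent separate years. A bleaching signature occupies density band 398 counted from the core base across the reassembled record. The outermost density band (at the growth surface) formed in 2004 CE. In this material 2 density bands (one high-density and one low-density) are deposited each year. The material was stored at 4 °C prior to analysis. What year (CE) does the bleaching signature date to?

1970 CE

Total density bands = 110 + 326 + 39 = 475.
475 − 398 = 77 density bands lie beyond the bleaching signature toward the growth surface.
Excluding 9 false density bands: 77 − 9 = 68.
With 2 density bands per year, 68 / 2 = 34 years.
2004 − 34 = 1970 CE.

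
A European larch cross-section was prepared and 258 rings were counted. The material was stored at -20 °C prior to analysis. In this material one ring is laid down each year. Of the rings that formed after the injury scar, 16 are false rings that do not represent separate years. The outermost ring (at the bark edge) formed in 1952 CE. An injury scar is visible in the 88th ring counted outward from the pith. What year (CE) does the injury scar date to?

1798 CE

Between ring 88 and the bark edge there are 258 − 88 = 170 rings.
Removing the 16 false rings leaves 170 − 16 = 154 true rings beyond the injury scar.
The ring at the bark edge is 1952 CE, so the injury scar dates to 1952 − 154 = 1798 CE.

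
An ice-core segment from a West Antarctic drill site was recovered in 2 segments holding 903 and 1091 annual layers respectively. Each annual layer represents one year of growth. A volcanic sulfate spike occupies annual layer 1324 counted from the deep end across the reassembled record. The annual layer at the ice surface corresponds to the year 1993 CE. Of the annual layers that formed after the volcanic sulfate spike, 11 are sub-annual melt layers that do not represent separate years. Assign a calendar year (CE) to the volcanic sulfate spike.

1334 CE

Total annual layers = 903 + 1091 = 1994.
The volcanic sulfate spike sits at annual layer 1324 from the deep end, so 1994 − 1324 = 670 annual layers formed after it.
670 − 11 false = 659 true annual layers after the volcanic sulfate spike.
Counting back 659 years from 1993 CE places the volcanic sulfate spike in 1993 − 659 = 1334 CE.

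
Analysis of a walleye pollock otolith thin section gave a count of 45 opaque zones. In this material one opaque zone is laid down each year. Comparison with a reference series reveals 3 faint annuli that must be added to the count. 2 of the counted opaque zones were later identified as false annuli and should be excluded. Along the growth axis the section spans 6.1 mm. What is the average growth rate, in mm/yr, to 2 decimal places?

Correcting the raw count gives 45 − 2 + 3 = 46 true opaque zones.
Mean rate = 6.1 mm / 46 years ≈ 0.13 mm/yr.

0.13 mm/yr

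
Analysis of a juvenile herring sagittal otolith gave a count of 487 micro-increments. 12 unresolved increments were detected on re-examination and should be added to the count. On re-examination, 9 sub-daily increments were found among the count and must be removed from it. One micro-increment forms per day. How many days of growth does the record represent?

490 d

After corrections the count is 487 − 9 + 12 = 490 micro-increments.
At one micro-increment per day, that is 490 days.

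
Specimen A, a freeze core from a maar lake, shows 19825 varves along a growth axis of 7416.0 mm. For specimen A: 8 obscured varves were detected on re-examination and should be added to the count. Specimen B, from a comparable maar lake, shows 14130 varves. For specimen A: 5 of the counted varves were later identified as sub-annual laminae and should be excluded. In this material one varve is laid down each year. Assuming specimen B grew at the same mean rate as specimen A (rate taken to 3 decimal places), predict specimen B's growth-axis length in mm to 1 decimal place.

5284.6 mm

Specimen A: correcting the raw count gives 19825 − 5 + 8 = 19828 true varves.
A: Mean rate = 7416.0 mm / 19828 years ≈ 0.374 mm per year.
Length of B = 0.374 × 14130 = 5284.6 mm.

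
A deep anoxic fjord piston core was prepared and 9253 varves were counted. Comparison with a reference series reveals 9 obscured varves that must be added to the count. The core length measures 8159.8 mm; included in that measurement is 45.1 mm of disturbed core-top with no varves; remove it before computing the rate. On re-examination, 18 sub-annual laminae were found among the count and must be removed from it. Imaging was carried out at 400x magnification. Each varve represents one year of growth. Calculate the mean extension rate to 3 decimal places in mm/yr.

Adjusted count: 9253 − 18 + 9 = 9244 varves.
Removing the 45.1 mm offcut leaves 8159.8 − 45.1 = 8114.7 mm.
8114.7 mm over 9244 years gives 8114.7 / 9244 ≈ 0.878 mm/yr.

0.878 mm/yr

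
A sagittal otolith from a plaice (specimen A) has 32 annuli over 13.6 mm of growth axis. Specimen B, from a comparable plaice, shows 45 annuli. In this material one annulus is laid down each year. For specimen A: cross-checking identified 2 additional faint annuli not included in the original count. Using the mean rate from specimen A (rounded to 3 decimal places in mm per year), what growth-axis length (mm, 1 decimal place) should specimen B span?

Specimen A: after corrections the count is 32 + 2 = 34 annuli.
A: 13.6 mm over 34 years gives 13.6 / 34 ≈ 0.400 mm/yr.
Length of B = 0.400 × 45 = 18.0 mm.

18.0 mm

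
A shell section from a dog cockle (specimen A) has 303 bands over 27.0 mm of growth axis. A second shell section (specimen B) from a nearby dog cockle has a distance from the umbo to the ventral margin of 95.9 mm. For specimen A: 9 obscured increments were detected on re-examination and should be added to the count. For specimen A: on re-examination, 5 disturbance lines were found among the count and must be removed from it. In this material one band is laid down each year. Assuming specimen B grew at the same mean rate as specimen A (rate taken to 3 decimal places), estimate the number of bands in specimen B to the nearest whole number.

1090 bands

Specimen A: after corrections the count is 303 − 5 + 9 = 307 bands.
A: Extension rate ≈ 27.0 / 307 = 0.088 mm/yr.
B spans 95.9 / 0.088 = 1089.77 years ≈ 1090 bands.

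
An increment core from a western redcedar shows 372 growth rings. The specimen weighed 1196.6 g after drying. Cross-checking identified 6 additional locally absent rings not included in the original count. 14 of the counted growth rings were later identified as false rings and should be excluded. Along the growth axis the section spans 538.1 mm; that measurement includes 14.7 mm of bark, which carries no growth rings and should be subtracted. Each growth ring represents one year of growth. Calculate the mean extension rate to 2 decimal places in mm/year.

After corrections the count is 372 − 14 + 6 = 364 growth rings.
Removing the 14.7 mm offcut leaves 538.1 − 14.7 = 523.4 mm.
Mean rate = 523.4 mm / 364 years ≈ 1.44 mm/year.

1.44 mm/year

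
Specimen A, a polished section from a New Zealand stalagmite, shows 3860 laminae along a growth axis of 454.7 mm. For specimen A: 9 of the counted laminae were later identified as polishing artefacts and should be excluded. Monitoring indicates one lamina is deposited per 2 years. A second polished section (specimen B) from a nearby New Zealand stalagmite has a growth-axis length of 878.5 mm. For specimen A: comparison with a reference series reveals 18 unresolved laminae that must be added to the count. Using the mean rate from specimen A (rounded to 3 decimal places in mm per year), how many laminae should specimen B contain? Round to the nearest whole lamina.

Specimen A: after corrections the count is 3860 − 9 + 18 = 3869 laminae.
Specimen A: at 2 years per lamina, 3869 × 2 = 7738 years.
A: Mean rate = 454.7 mm / 7738 years ≈ 0.059 mm/year.
For B, 878.5 / 0.059 = 14889.83 years; at 2 years per lamina that is 14889.83 / 2 ≈ 7445 laminae.

7445 laminae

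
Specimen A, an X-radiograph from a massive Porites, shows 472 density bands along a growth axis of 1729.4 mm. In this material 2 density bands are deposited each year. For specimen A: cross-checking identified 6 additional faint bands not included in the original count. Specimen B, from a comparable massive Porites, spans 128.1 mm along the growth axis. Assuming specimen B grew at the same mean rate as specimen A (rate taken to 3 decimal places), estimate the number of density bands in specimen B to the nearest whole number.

Specimen A: true density band count = 472 + 6 = 478.
Specimen A: dividing by 2 density bands per year: 478 / 2 = 239 years.
A: Extension rate ≈ 1729.4 / 239 = 7.236 mm/yr.
For B, 128.1 / 7.236 = 17.70 years; at 2 density bands per year that is 17.70 × 2 ≈ 35 density bands.

35 density bands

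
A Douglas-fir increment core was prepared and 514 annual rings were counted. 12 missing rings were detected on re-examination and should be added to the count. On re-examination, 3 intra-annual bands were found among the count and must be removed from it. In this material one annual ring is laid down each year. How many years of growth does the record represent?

After corrections the count is 514 − 3 + 12 = 523 annual rings.
One annual ring per year makes the duration 523 years.

523 years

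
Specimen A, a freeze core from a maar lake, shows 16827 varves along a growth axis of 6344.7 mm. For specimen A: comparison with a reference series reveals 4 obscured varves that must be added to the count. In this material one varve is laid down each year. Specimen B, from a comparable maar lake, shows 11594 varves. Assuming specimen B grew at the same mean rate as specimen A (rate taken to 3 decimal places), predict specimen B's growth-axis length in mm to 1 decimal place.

4370.9 mm

Specimen A: correcting the raw count gives 16827 + 4 = 16831 true varves.
A: Extension rate ≈ 6344.7 / 16831 = 0.377 mm per year.
For B, 0.377 mm/year × 11594 years = 4370.9 mm.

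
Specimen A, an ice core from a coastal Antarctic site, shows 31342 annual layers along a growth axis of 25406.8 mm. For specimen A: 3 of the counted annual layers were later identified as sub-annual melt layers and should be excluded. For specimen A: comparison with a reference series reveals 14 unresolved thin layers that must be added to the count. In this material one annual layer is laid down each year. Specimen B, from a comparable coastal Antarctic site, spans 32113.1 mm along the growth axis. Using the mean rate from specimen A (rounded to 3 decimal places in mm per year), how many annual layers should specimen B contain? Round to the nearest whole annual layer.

Specimen A: correcting the raw count gives 31342 − 3 + 14 = 31353 true annual layers.
A: Mean rate = 25406.8 mm / 31353 years ≈ 0.810 mm per year.
B spans 32113.1 / 0.810 = 39645.80 years ≈ 39646 annual layers.

39646 annual layers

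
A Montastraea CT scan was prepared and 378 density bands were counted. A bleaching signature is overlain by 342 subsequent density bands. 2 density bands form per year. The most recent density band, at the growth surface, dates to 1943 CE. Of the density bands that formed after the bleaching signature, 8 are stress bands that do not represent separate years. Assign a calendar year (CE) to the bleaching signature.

342 density bands formed after the bleaching signature.
Excluding 8 false density bands: 342 − 8 = 334.
Dividing by 2 density bands per year: 334 / 2 = 167 years.
Counting back 167 years from 1943 CE places the bleaching signature in 1943 − 167 = 1776 CE.

1776 CE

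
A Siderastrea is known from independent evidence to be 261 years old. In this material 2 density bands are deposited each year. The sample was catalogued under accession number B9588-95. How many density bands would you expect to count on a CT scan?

261 years at 2 density bands per year gives 261 × 2 = 522 density bands.
So 522 density bands should be present.

522 density bands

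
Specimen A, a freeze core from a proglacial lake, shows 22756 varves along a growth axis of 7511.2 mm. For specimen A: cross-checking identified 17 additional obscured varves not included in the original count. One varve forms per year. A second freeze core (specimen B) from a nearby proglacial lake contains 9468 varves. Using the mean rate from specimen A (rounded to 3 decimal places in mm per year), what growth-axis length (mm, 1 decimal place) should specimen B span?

3124.4 mm

Specimen A: correcting the raw count gives 22756 + 17 = 22773 true varves.
A: Mean rate = 7511.2 mm / 22773 years ≈ 0.330 mm/yr.
B's length ≈ 0.330 × 9468 = 3124.4 mm.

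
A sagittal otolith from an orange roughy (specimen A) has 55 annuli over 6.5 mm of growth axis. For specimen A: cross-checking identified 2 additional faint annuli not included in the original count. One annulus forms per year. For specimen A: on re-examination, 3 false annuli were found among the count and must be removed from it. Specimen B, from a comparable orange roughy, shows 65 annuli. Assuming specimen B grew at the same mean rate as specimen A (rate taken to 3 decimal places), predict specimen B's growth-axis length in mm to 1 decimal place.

Specimen A: correcting the raw count gives 55 − 3 + 2 = 54 true annuli.
A: Extension rate ≈ 6.5 / 54 = 0.120 mm/yr.
B's length ≈ 0.120 × 65 = 7.8 mm.

7.8 mm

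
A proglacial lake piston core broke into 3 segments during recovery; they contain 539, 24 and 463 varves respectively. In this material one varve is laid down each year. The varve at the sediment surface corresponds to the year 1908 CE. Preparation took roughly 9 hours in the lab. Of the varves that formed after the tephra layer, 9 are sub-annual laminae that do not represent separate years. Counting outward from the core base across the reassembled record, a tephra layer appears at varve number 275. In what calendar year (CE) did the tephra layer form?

Total varves = 539 + 24 + 463 = 1026.
The tephra layer sits at varve 275 from the core base, so 1026 − 275 = 751 varves formed after it.
Excluding 9 false varves: 751 − 9 = 742.
1908 − 742 = 1166 CE.

1166 CE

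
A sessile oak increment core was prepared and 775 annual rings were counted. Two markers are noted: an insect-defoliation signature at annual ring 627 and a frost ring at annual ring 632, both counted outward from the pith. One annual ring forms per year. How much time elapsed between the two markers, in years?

Separation: 632 − 627 = 5 annual rings.
That is 5 years at one annual ring per year.

5 years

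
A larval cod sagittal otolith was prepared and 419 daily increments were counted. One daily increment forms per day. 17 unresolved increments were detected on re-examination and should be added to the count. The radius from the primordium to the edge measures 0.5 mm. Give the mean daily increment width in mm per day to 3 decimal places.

0.001 mm per day

True daily increment count = 419 + 17 = 436.
0.5 mm over 436 days gives 0.5 / 436 ≈ 0.001 mm per day.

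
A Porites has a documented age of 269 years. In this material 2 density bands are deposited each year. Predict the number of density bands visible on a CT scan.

Expected density bands: 269 × 2 = 538.
So 538 density bands should be present.

538 density bands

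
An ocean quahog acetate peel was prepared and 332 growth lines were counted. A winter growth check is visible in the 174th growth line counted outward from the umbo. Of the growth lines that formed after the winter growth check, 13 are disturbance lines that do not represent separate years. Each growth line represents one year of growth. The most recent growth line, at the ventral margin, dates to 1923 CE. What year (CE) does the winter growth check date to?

332 − 174 = 158 growth lines lie beyond the winter growth check toward the ventral margin.
Excluding 13 false growth lines: 158 − 13 = 145.
1923 − 145 = 1778 CE.

1778 CE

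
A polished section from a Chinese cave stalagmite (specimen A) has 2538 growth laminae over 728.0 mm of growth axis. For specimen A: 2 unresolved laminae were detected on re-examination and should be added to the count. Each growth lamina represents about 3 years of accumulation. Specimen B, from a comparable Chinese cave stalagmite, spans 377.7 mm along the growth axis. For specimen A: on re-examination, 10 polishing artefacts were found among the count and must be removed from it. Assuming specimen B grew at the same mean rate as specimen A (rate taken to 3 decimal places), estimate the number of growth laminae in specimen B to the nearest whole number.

Specimen A: adjusted count: 2538 − 10 + 2 = 2530 growth laminae.
Specimen A: multiplying by 3 years per growth lamina: 2530 × 3 = 7590 years.
A: Extension rate ≈ 728.0 / 7590 = 0.096 mm/yr.
B spans 377.7 / 0.096 = 3934.38 years; at 3 years per growth lamina that is 3934.38 / 3 ≈ 1311 growth laminae.

1311 growth laminae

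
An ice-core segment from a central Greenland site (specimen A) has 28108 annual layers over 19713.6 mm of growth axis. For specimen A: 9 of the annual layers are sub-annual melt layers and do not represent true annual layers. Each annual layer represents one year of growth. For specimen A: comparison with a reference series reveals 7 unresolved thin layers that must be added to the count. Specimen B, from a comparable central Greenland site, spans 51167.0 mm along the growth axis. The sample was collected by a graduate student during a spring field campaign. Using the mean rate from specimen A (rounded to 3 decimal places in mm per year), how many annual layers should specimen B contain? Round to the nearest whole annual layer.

Specimen A: correcting the raw count gives 28108 − 9 + 7 = 28106 true annual layers.
A: 19713.6 mm over 28106 years gives 19713.6 / 28106 ≈ 0.701 mm per year.
For B, 51167.0 / 0.701 = 72991.44 years ≈ 72991 annual layers.

72991 annual layers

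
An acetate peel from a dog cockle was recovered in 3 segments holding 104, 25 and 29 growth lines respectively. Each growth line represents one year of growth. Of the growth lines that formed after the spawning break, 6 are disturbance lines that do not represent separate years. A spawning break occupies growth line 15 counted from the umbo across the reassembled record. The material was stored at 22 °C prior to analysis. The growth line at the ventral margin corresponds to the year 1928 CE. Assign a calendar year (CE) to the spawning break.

1791 CE

Total growth lines = 104 + 25 + 29 = 158.
Between growth line 15 and the ventral margin there are 158 − 15 = 143 growth lines.
Excluding 6 false growth lines: 143 − 6 = 137.
The growth line at the ventral margin is 1928 CE, so the spawning break dates to 1928 − 137 = 1791 CE.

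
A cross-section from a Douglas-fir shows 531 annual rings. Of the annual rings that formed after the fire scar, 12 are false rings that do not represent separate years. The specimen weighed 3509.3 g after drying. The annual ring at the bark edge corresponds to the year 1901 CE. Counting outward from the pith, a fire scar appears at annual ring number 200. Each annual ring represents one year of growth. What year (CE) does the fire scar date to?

1582 CE

531 − 200 = 331 annual rings lie beyond the fire scar toward the bark edge.
Removing the 12 false annual rings leaves 331 − 12 = 319 true annual rings beyond the fire scar.
1901 − 319 = 1582 CE.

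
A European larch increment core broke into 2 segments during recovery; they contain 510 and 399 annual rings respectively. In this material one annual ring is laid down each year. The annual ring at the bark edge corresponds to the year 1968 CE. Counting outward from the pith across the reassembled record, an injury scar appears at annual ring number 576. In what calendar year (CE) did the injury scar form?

1635 CE

Total annual rings = 510 + 399 = 909.
909 − 576 = 333 annual rings lie beyond the injury scar toward the bark edge.
1968 − 333 = 1635 CE.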